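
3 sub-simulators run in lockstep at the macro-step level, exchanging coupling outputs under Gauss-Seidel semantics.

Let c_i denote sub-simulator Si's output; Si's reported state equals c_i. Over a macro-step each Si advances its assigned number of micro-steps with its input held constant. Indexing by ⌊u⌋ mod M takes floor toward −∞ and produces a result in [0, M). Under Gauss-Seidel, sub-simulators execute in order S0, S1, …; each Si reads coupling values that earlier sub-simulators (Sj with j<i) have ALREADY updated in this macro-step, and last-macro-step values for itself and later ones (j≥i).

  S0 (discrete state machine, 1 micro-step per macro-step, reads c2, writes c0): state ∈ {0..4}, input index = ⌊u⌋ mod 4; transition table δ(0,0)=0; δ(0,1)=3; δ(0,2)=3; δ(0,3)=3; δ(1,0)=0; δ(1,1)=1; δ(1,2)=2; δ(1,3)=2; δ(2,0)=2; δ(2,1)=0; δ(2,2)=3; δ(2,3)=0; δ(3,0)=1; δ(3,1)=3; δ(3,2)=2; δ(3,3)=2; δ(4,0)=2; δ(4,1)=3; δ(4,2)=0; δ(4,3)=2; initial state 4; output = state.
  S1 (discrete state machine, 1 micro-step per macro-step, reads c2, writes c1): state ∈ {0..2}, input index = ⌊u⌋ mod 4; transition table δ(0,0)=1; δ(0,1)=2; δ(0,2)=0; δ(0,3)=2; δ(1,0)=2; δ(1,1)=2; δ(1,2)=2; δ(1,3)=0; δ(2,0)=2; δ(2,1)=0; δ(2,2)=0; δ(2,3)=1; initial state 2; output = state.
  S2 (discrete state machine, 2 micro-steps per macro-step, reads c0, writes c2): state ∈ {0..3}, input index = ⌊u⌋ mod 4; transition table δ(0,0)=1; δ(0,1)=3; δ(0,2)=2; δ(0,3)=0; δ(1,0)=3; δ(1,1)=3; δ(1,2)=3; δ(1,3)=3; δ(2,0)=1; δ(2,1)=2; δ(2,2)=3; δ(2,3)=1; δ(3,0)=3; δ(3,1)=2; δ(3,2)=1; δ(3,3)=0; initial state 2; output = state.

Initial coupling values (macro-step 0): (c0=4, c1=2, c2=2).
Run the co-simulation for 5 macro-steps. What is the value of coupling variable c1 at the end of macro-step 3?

c1 at macro-step 3 = 2

macro 1: S0 reads c2=2 → after 1×micro: 0; S1 reads c2=2 → after 1×micro: 0; S2 reads c0=0 → after 2×micro: 3 ⇒ (c0=0, c1=0, c2=3)
macro 2: S0 reads c2=3 → after 1×micro: 3; S1 reads c2=3 → after 1×micro: 2; S2 reads c0=3 → after 2×micro: 0 ⇒ (c0=3, c1=2, c2=0)
macro 3: S0 reads c2=0 → after 1×micro: 1; S1 reads c2=0 → after 1×micro: 2; S2 reads c0=1 → after 2×micro: 2 ⇒ (c0=1, c1=2, c2=2)
macro 4: S0 reads c2=2 → after 1×micro: 2; S1 reads c2=2 → after 1×micro: 0; S2 reads c0=2 → after 2×micro: 1 ⇒ (c0=2, c1=0, c2=1)
macro 5: S0 reads c2=1 → after 1×micro: 0; S1 reads c2=1 → after 1×micro: 2; S2 reads c0=0 → after 2×micro: 3 ⇒ (c0=0, c1=2, c2=3)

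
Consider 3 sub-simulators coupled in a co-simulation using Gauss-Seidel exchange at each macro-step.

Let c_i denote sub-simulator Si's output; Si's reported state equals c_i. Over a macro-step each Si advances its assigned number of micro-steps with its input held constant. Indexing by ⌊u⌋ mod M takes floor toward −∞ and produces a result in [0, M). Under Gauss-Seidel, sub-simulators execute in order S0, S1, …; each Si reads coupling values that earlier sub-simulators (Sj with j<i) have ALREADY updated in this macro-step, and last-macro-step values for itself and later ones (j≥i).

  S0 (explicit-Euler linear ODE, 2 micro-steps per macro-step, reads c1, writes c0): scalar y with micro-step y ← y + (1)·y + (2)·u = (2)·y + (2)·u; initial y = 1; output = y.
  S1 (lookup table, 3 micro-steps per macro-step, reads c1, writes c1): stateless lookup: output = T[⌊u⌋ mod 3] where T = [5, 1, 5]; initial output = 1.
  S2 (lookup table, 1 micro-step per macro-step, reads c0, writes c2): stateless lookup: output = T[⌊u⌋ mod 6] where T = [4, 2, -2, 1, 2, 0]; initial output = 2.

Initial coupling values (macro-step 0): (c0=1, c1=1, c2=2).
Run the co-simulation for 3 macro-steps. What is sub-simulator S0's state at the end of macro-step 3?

macro 1: S0 reads c1=1 → after 2×micro: 10; S1 reads c1=1 → after 3×micro: 1; S2 reads c0=10 → after 1×micro: 2 ⇒ (c0=10, c1=1, c2=2)
macro 2: S0 reads c1=1 → after 2×micro: 46; S1 reads c1=1 → after 3×micro: 1; S2 reads c0=46 → after 1×micro: 2 ⇒ (c0=46, c1=1, c2=2)
macro 3: S0 reads c1=1 → after 2×micro: 190; S1 reads c1=1 → after 3×micro: 1; S2 reads c0=190 → after 1×micro: 2 ⇒ (c0=190, c1=1, c2=2)

S0 state at macro-step 3 = 190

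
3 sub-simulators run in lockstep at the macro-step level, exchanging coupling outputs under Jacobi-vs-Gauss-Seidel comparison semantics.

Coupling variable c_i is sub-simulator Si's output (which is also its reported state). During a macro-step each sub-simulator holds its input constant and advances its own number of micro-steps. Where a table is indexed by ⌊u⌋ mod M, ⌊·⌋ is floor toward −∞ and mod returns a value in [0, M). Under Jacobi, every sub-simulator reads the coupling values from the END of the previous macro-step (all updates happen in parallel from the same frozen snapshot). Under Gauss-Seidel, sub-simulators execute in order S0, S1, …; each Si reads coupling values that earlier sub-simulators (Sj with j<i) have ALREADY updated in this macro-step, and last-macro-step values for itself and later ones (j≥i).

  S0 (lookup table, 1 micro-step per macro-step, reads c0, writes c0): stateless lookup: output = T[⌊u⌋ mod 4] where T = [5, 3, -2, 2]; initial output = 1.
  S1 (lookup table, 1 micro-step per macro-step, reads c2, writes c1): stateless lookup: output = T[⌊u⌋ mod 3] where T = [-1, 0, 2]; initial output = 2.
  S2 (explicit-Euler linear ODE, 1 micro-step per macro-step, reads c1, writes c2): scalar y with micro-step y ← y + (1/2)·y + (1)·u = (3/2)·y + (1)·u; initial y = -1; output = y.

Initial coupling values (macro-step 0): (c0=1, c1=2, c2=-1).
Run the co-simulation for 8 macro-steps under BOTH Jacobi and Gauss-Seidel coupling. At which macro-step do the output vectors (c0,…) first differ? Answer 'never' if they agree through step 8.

[Jacobi] macro 1: S0 reads c0=1 → after 1×micro: 3; S1 reads c2=-1 → after 1×micro: 2; S2 reads c1=2 → after 1×micro: 1/2 ⇒ (c0=3, c1=2, c2=1/2)
[Jacobi] macro 2: S0 reads c0=3 → after 1×micro: 2; S1 reads c2=1/2 → after 1×micro: -1; S2 reads c1=2 → after 1×micro: 11/4 ⇒ (c0=2, c1=-1, c2=11/4)
[Jacobi] macro 3: S0 reads c0=2 → after 1×micro: -2; S1 reads c2=11/4 → after 1×micro: 2; S2 reads c1=-1 → after 1×micro: 25/8 ⇒ (c0=-2, c1=2, c2=25/8)
[Jacobi] macro 4: S0 reads c0=-2 → after 1×micro: -2; S1 reads c2=25/8 → after 1×micro: -1; S2 reads c1=2 → after 1×micro: 107/16 ⇒ (c0=-2, c1=-1, c2=107/16)
[Jacobi] macro 5: S0 reads c0=-2 → after 1×micro: -2; S1 reads c2=107/16 → after 1×micro: -1; S2 reads c1=-1 → after 1×micro: 289/32 ⇒ (c0=-2, c1=-1, c2=289/32)
[Jacobi] macro 6: S0 reads c0=-2 → after 1×micro: -2; S1 reads c2=289/32 → after 1×micro: -1; S2 reads c1=-1 → after 1×micro: 803/64 ⇒ (c0=-2, c1=-1, c2=803/64)
[Jacobi] macro 7: S0 reads c0=-2 → after 1×micro: -2; S1 reads c2=803/64 → after 1×micro: -1; S2 reads c1=-1 → after 1×micro: 2281/128 ⇒ (c0=-2, c1=-1, c2=2281/128)
[Jacobi] macro 8: S0 reads c0=-2 → after 1×micro: -2; S1 reads c2=2281/128 → after 1×micro: 2; S2 reads c1=-1 → after 1×micro: 6587/256 ⇒ (c0=-2, c1=2, c2=6587/256)
[Gauss-Seidel] macro 1: S0 reads c0=1 → after 1×micro: 3; S1 reads c2=-1 → after 1×micro: 2; S2 reads c1=2 → after 1×micro: 1/2 ⇒ (c0=3, c1=2, c2=1/2)
[Gauss-Seidel] macro 2: S0 reads c0=3 → after 1×micro: 2; S1 reads c2=1/2 → after 1×micro: -1; S2 reads c1=-1 → after 1×micro: -1/4 ⇒ (c0=2, c1=-1, c2=-1/4)
[Gauss-Seidel] macro 3: S0 reads c0=2 → after 1×micro: -2; S1 reads c2=-1/4 → after 1×micro: 2; S2 reads c1=2 → after 1×micro: 13/8 ⇒ (c0=-2, c1=2, c2=13/8)
[Gauss-Seidel] macro 4: S0 reads c0=-2 → after 1×micro: -2; S1 reads c2=13/8 → after 1×micro: 0; S2 reads c1=0 → after 1×micro: 39/16 ⇒ (c0=-2, c1=0, c2=39/16)
[Gauss-Seidel] macro 5: S0 reads c0=-2 → after 1×micro: -2; S1 reads c2=39/16 → after 1×micro: 2; S2 reads c1=2 → after 1×micro: 181/32 ⇒ (c0=-2, c1=2, c2=181/32)
[Gauss-Seidel] macro 6: S0 reads c0=-2 → after 1×micro: -2; S1 reads c2=181/32 → after 1×micro: 2; S2 reads c1=2 → after 1×micro: 671/64 ⇒ (c0=-2, c1=2, c2=671/64)
[Gauss-Seidel] macro 7: S0 reads c0=-2 → after 1×micro: -2; S1 reads c2=671/64 → after 1×micro: 0; S2 reads c1=0 → after 1×micro: 2013/128 ⇒ (c0=-2, c1=0, c2=2013/128)
[Gauss-Seidel] macro 8: S0 reads c0=-2 → after 1×micro: -2; S1 reads c2=2013/128 → after 1×micro: -1; S2 reads c1=-1 → after 1×micro: 5783/256 ⇒ (c0=-2, c1=-1, c2=5783/256)

first divergence at macro-step: 2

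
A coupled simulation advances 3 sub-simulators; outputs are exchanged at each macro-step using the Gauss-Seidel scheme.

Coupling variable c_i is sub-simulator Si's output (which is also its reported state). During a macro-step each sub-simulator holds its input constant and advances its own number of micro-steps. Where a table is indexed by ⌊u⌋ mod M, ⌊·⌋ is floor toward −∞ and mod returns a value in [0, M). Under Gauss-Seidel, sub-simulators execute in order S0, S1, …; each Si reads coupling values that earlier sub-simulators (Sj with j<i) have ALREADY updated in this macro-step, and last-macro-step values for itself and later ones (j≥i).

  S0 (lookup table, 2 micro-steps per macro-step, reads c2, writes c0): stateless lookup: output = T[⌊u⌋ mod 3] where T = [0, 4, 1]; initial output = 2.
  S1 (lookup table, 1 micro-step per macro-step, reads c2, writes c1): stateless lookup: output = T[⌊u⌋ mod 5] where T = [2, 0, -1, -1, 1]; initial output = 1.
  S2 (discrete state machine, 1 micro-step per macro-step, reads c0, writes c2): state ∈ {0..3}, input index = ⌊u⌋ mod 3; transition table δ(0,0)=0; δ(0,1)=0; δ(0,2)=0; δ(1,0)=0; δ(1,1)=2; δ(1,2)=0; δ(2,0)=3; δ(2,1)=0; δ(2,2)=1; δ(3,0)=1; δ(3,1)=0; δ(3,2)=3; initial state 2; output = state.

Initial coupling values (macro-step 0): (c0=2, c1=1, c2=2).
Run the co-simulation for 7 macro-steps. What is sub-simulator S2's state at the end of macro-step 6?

S2 state at macro-step 6 = 0

macro 1: S0 reads c2=2 → after 2×micro: 1; S1 reads c2=2 → after 1×micro: -1; S2 reads c0=1 → after 1×micro: 0 ⇒ (c0=1, c1=-1, c2=0)
macro 2: S0 reads c2=0 → after 2×micro: 0; S1 reads c2=0 → after 1×micro: 2; S2 reads c0=0 → after 1×micro: 0 ⇒ (c0=0, c1=2, c2=0)
macro 3: S0 reads c2=0 → after 2×micro: 0; S1 reads c2=0 → after 1×micro: 2; S2 reads c0=0 → after 1×micro: 0 ⇒ (c0=0, c1=2, c2=0)
macro 4: S0 reads c2=0 → after 2×micro: 0; S1 reads c2=0 → after 1×micro: 2; S2 reads c0=0 → after 1×micro: 0 ⇒ (c0=0, c1=2, c2=0)
macro 5: S0 reads c2=0 → after 2×micro: 0; S1 reads c2=0 → after 1×micro: 2; S2 reads c0=0 → after 1×micro: 0 ⇒ (c0=0, c1=2, c2=0)
macro 6: S0 reads c2=0 → after 2×micro: 0; S1 reads c2=0 → after 1×micro: 2; S2 reads c0=0 → after 1×micro: 0 ⇒ (c0=0, c1=2, c2=0)
macro 7: S0 reads c2=0 → after 2×micro: 0; S1 reads c2=0 → after 1×micro: 2; S2 reads c0=0 → after 1×micro: 0 ⇒ (c0=0, c1=2, c2=0)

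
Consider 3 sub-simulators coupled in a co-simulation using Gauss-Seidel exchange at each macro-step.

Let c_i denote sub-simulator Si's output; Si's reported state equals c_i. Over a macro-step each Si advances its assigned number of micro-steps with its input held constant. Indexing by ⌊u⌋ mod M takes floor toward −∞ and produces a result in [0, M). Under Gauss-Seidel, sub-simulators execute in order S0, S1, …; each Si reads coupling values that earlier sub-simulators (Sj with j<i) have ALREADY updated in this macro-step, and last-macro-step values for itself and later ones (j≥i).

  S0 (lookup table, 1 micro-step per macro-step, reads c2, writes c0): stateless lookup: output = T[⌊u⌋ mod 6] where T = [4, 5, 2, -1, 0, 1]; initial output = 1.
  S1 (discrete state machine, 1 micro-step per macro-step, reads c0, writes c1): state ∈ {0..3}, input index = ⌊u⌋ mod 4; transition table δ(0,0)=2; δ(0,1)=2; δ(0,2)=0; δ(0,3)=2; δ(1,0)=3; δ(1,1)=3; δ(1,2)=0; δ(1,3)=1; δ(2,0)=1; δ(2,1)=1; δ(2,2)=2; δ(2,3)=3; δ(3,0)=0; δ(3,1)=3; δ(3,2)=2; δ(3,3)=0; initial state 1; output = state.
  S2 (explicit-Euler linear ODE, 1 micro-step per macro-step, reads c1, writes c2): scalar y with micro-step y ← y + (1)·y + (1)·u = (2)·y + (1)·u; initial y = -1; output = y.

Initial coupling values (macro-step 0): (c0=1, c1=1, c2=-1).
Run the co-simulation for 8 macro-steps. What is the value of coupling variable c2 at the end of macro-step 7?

c2 at macro-step 7 = 253

macro 1: S0 reads c2=-1 → after 1×micro: 1; S1 reads c0=1 → after 1×micro: 3; S2 reads c1=3 → after 1×micro: 1 ⇒ (c0=1, c1=3, c2=1)
macro 2: S0 reads c2=1 → after 1×micro: 5; S1 reads c0=5 → after 1×micro: 3; S2 reads c1=3 → after 1×micro: 5 ⇒ (c0=5, c1=3, c2=5)
macro 3: S0 reads c2=5 → after 1×micro: 1; S1 reads c0=1 → after 1×micro: 3; S2 reads c1=3 → after 1×micro: 13 ⇒ (c0=1, c1=3, c2=13)
macro 4: S0 reads c2=13 → after 1×micro: 5; S1 reads c0=5 → after 1×micro: 3; S2 reads c1=3 → after 1×micro: 29 ⇒ (c0=5, c1=3, c2=29)
macro 5: S0 reads c2=29 → after 1×micro: 1; S1 reads c0=1 → after 1×micro: 3; S2 reads c1=3 → after 1×micro: 61 ⇒ (c0=1, c1=3, c2=61)
macro 6: S0 reads c2=61 → after 1×micro: 5; S1 reads c0=5 → after 1×micro: 3; S2 reads c1=3 → after 1×micro: 125 ⇒ (c0=5, c1=3, c2=125)
macro 7: S0 reads c2=125 → after 1×micro: 1; S1 reads c0=1 → after 1×micro: 3; S2 reads c1=3 → after 1×micro: 253 ⇒ (c0=1, c1=3, c2=253)
macro 8: S0 reads c2=253 → after 1×micro: 5; S1 reads c0=5 → after 1×micro: 3; S2 reads c1=3 → after 1×micro: 509 ⇒ (c0=5, c1=3, c2=509)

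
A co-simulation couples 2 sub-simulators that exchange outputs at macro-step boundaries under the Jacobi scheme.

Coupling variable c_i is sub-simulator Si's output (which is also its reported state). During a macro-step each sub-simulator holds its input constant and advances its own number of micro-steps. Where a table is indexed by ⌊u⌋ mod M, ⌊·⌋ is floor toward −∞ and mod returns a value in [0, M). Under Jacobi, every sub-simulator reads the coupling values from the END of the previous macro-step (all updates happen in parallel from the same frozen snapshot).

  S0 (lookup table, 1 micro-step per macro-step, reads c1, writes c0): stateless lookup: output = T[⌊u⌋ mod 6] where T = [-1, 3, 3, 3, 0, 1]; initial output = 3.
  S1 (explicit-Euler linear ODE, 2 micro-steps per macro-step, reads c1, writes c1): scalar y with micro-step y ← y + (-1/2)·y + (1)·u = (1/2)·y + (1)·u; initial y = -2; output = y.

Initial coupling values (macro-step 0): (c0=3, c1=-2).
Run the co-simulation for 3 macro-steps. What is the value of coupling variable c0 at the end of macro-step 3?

c0 at macro-step 3 = 1

macro 1: S0 reads c1=-2 → after 1×micro: 0; S1 reads c1=-2 → after 2×micro: -7/2 ⇒ (c0=0, c1=-7/2)
macro 2: S0 reads c1=-7/2 → after 1×micro: 3; S1 reads c1=-7/2 → after 2×micro: -49/8 ⇒ (c0=3, c1=-49/8)
macro 3: S0 reads c1=-49/8 → after 1×micro: 1; S1 reads c1=-49/8 → after 2×micro: -343/32 ⇒ (c0=1, c1=-343/32)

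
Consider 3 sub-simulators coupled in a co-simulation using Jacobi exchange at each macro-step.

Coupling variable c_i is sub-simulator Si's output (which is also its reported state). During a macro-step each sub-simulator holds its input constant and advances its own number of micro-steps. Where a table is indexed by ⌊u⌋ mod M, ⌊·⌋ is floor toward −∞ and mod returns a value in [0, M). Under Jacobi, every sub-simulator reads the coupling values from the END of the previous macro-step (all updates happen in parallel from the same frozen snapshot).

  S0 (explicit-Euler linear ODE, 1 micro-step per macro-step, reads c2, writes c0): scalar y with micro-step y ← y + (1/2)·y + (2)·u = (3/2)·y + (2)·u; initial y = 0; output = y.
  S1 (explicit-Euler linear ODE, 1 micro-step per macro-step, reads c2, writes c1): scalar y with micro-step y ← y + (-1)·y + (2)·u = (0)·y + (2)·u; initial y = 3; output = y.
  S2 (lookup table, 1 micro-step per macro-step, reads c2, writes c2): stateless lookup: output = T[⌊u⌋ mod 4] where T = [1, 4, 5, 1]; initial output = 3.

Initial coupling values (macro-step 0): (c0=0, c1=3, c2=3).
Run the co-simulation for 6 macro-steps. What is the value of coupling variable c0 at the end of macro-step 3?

macro 1: S0 reads c2=3 → after 1×micro: 6; S1 reads c2=3 → after 1×micro: 6; S2 reads c2=3 → after 1×micro: 1 ⇒ (c0=6, c1=6, c2=1)
macro 2: S0 reads c2=1 → after 1×micro: 11; S1 reads c2=1 → after 1×micro: 2; S2 reads c2=1 → after 1×micro: 4 ⇒ (c0=11, c1=2, c2=4)
macro 3: S0 reads c2=4 → after 1×micro: 49/2; S1 reads c2=4 → after 1×micro: 8; S2 reads c2=4 → after 1×micro: 1 ⇒ (c0=49/2, c1=8, c2=1)
macro 4: S0 reads c2=1 → after 1×micro: 155/4; S1 reads c2=1 → after 1×micro: 2; S2 reads c2=1 → after 1×micro: 4 ⇒ (c0=155/4, c1=2, c2=4)
macro 5: S0 reads c2=4 → after 1×micro: 529/8; S1 reads c2=4 → after 1×micro: 8; S2 reads c2=4 → after 1×micro: 1 ⇒ (c0=529/8, c1=8, c2=1)
macro 6: S0 reads c2=1 → after 1×micro: 1619/16; S1 reads c2=1 → after 1×micro: 2; S2 reads c2=1 → after 1×micro: 4 ⇒ (c0=1619/16, c1=2, c2=4)

c0 at macro-step 3 = 49/2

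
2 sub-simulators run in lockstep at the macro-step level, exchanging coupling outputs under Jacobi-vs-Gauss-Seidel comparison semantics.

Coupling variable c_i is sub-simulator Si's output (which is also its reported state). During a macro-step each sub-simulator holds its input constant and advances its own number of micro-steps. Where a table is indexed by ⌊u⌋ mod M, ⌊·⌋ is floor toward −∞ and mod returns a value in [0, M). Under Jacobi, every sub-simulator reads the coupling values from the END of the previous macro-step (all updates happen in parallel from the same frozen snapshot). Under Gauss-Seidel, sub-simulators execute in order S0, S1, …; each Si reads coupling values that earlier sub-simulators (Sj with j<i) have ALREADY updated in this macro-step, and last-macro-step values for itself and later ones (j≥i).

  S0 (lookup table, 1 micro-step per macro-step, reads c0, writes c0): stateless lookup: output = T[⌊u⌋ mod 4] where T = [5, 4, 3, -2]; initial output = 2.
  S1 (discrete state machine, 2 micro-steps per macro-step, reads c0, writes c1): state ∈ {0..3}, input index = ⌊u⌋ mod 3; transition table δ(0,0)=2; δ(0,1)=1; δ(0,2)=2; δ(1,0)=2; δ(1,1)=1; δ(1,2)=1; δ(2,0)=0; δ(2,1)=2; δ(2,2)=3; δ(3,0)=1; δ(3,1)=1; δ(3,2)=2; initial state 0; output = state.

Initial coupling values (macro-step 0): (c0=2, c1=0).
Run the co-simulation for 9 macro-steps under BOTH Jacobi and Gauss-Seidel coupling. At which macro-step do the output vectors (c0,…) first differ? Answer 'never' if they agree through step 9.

first divergence at macro-step: 1

[Jacobi] macro 1: S0 reads c0=2 → after 1×micro: 3; S1 reads c0=2 → after 2×micro: 3 ⇒ (c0=3, c1=3)
[Jacobi] macro 2: S0 reads c0=3 → after 1×micro: -2; S1 reads c0=3 → after 2×micro: 2 ⇒ (c0=-2, c1=2)
[Jacobi] macro 3: S0 reads c0=-2 → after 1×micro: 3; S1 reads c0=-2 → after 2×micro: 2 ⇒ (c0=3, c1=2)
[Jacobi] macro 4: S0 reads c0=3 → after 1×micro: -2; S1 reads c0=3 → after 2×micro: 2 ⇒ (c0=-2, c1=2)
[Jacobi] macro 5: S0 reads c0=-2 → after 1×micro: 3; S1 reads c0=-2 → after 2×micro: 2 ⇒ (c0=3, c1=2)
[Jacobi] macro 6: S0 reads c0=3 → after 1×micro: -2; S1 reads c0=3 → after 2×micro: 2 ⇒ (c0=-2, c1=2)
[Jacobi] macro 7: S0 reads c0=-2 → after 1×micro: 3; S1 reads c0=-2 → after 2×micro: 2 ⇒ (c0=3, c1=2)
[Jacobi] macro 8: S0 reads c0=3 → after 1×micro: -2; S1 reads c0=3 → after 2×micro: 2 ⇒ (c0=-2, c1=2)
[Jacobi] macro 9: S0 reads c0=-2 → after 1×micro: 3; S1 reads c0=-2 → after 2×micro: 2 ⇒ (c0=3, c1=2)
[Gauss-Seidel] macro 1: S0 reads c0=2 → after 1×micro: 3; S1 reads c0=3 → after 2×micro: 0 ⇒ (c0=3, c1=0)
[Gauss-Seidel] macro 2: S0 reads c0=3 → after 1×micro: -2; S1 reads c0=-2 → after 2×micro: 1 ⇒ (c0=-2, c1=1)
[Gauss-Seidel] macro 3: S0 reads c0=-2 → after 1×micro: 3; S1 reads c0=3 → after 2×micro: 0 ⇒ (c0=3, c1=0)
[Gauss-Seidel] macro 4: S0 reads c0=3 → after 1×micro: -2; S1 reads c0=-2 → after 2×micro: 1 ⇒ (c0=-2, c1=1)
[Gauss-Seidel] macro 5: S0 reads c0=-2 → after 1×micro: 3; S1 reads c0=3 → after 2×micro: 0 ⇒ (c0=3, c1=0)
[Gauss-Seidel] macro 6: S0 reads c0=3 → after 1×micro: -2; S1 reads c0=-2 → after 2×micro: 1 ⇒ (c0=-2, c1=1)
[Gauss-Seidel] macro 7: S0 reads c0=-2 → after 1×micro: 3; S1 reads c0=3 → after 2×micro: 0 ⇒ (c0=3, c1=0)
[Gauss-Seidel] macro 8: S0 reads c0=3 → after 1×micro: -2; S1 reads c0=-2 → after 2×micro: 1 ⇒ (c0=-2, c1=1)
[Gauss-Seidel] macro 9: S0 reads c0=-2 → after 1×micro: 3; S1 reads c0=3 → after 2×micro: 0 ⇒ (c0=3, c1=0)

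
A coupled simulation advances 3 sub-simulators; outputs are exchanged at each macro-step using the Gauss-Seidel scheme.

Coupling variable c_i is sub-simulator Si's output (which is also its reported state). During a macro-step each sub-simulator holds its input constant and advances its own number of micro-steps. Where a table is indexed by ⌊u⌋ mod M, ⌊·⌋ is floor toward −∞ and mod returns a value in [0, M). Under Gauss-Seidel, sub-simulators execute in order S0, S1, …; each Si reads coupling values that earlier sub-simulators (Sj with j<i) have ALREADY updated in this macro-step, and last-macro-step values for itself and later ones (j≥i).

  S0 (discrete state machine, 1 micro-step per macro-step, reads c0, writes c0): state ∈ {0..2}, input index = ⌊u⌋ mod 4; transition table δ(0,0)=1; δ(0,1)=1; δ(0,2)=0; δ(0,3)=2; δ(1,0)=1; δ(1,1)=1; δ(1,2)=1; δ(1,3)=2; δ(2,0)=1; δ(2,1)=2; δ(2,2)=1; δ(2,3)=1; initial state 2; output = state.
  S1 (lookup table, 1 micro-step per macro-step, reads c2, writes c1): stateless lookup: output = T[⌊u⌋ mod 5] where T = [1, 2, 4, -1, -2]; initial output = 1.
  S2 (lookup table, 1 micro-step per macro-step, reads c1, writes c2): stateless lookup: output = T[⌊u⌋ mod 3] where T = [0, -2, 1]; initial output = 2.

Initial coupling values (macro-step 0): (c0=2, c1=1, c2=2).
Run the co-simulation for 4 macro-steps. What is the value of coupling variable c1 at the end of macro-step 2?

c1 at macro-step 2 = -1

macro 1: S0 reads c0=2 → after 1×micro: 1; S1 reads c2=2 → after 1×micro: 4; S2 reads c1=4 → after 1×micro: -2 ⇒ (c0=1, c1=4, c2=-2)
macro 2: S0 reads c0=1 → after 1×micro: 1; S1 reads c2=-2 → after 1×micro: -1; S2 reads c1=-1 → after 1×micro: 1 ⇒ (c0=1, c1=-1, c2=1)
macro 3: S0 reads c0=1 → after 1×micro: 1; S1 reads c2=1 → after 1×micro: 2; S2 reads c1=2 → after 1×micro: 1 ⇒ (c0=1, c1=2, c2=1)
macro 4: S0 reads c0=1 → after 1×micro: 1; S1 reads c2=1 → after 1×micro: 2; S2 reads c1=2 → after 1×micro: 1 ⇒ (c0=1, c1=2, c2=1)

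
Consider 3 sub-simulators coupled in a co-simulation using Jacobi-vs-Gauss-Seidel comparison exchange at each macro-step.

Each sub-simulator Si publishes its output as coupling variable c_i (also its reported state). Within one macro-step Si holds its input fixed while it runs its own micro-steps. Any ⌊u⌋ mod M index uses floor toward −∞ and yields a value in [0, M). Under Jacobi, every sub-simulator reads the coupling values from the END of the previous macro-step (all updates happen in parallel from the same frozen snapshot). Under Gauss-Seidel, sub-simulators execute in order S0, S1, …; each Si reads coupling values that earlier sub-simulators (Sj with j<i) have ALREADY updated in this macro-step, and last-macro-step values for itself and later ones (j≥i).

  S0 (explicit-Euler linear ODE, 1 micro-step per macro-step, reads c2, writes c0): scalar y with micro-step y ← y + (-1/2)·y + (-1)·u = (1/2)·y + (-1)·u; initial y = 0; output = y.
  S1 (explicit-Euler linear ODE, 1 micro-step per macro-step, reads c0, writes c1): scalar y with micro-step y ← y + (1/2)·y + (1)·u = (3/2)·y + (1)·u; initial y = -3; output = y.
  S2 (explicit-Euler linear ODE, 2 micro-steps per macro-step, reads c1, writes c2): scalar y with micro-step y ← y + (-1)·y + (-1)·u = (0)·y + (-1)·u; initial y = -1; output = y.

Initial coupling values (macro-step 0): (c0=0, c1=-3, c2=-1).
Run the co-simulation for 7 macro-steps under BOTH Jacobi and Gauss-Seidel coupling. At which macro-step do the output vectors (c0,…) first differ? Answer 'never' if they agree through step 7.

[Jacobi] macro 1: S0 reads c2=-1 → after 1×micro: 1; S1 reads c0=0 → after 1×micro: -9/2; S2 reads c1=-3 → after 2×micro: 3 ⇒ (c0=1, c1=-9/2, c2=3)
[Jacobi] macro 2: S0 reads c2=3 → after 1×micro: -5/2; S1 reads c0=1 → after 1×micro: -23/4; S2 reads c1=-9/2 → after 2×micro: 9/2 ⇒ (c0=-5/2, c1=-23/4, c2=9/2)
[Jacobi] macro 3: S0 reads c2=9/2 → after 1×micro: -23/4; S1 reads c0=-5/2 → after 1×micro: -89/8; S2 reads c1=-23/4 → after 2×micro: 23/4 ⇒ (c0=-23/4, c1=-89/8, c2=23/4)
[Jacobi] macro 4: S0 reads c2=23/4 → after 1×micro: -69/8; S1 reads c0=-23/4 → after 1×micro: -359/16; S2 reads c1=-89/8 → after 2×micro: 89/8 ⇒ (c0=-69/8, c1=-359/16, c2=89/8)
[Jacobi] macro 5: S0 reads c2=89/8 → after 1×micro: -247/16; S1 reads c0=-69/8 → after 1×micro: -1353/32; S2 reads c1=-359/16 → after 2×micro: 359/16 ⇒ (c0=-247/16, c1=-1353/32, c2=359/16)
[Jacobi] macro 6: S0 reads c2=359/16 → after 1×micro: -965/32; S1 reads c0=-247/16 → after 1×micro: -5047/64; S2 reads c1=-1353/32 → after 2×micro: 1353/32 ⇒ (c0=-965/32, c1=-5047/64, c2=1353/32)
[Jacobi] macro 7: S0 reads c2=1353/32 → after 1×micro: -3671/64; S1 reads c0=-965/32 → after 1×micro: -19001/128; S2 reads c1=-5047/64 → after 2×micro: 5047/64 ⇒ (c0=-3671/64, c1=-19001/128, c2=5047/64)
[Gauss-Seidel] macro 1: S0 reads c2=-1 → after 1×micro: 1; S1 reads c0=1 → after 1×micro: -7/2; S2 reads c1=-7/2 → after 2×micro: 7/2 ⇒ (c0=1, c1=-7/2, c2=7/2)
[Gauss-Seidel] macro 2: S0 reads c2=7/2 → after 1×micro: -3; S1 reads c0=-3 → after 1×micro: -33/4; S2 reads c1=-33/4 → after 2×micro: 33/4 ⇒ (c0=-3, c1=-33/4, c2=33/4)
[Gauss-Seidel] macro 3: S0 reads c2=33/4 → after 1×micro: -39/4; S1 reads c0=-39/4 → after 1×micro: -177/8; S2 reads c1=-177/8 → after 2×micro: 177/8 ⇒ (c0=-39/4, c1=-177/8, c2=177/8)
[Gauss-Seidel] macro 4: S0 reads c2=177/8 → after 1×micro: -27; S1 reads c0=-27 → after 1×micro: -963/16; S2 reads c1=-963/16 → after 2×micro: 963/16 ⇒ (c0=-27, c1=-963/16, c2=963/16)
[Gauss-Seidel] macro 5: S0 reads c2=963/16 → after 1×micro: -1179/16; S1 reads c0=-1179/16 → after 1×micro: -5247/32; S2 reads c1=-5247/32 → after 2×micro: 5247/32 ⇒ (c0=-1179/16, c1=-5247/32, c2=5247/32)
[Gauss-Seidel] macro 6: S0 reads c2=5247/32 → after 1×micro: -3213/16; S1 reads c0=-3213/16 → after 1×micro: -28593/64; S2 reads c1=-28593/64 → after 2×micro: 28593/64 ⇒ (c0=-3213/16, c1=-28593/64, c2=28593/64)
[Gauss-Seidel] macro 7: S0 reads c2=28593/64 → after 1×micro: -35019/64; S1 reads c0=-35019/64 → after 1×micro: -155817/128; S2 reads c1=-155817/128 → after 2×micro: 155817/128 ⇒ (c0=-35019/64, c1=-155817/128, c2=155817/128)

first divergence at macro-step: 1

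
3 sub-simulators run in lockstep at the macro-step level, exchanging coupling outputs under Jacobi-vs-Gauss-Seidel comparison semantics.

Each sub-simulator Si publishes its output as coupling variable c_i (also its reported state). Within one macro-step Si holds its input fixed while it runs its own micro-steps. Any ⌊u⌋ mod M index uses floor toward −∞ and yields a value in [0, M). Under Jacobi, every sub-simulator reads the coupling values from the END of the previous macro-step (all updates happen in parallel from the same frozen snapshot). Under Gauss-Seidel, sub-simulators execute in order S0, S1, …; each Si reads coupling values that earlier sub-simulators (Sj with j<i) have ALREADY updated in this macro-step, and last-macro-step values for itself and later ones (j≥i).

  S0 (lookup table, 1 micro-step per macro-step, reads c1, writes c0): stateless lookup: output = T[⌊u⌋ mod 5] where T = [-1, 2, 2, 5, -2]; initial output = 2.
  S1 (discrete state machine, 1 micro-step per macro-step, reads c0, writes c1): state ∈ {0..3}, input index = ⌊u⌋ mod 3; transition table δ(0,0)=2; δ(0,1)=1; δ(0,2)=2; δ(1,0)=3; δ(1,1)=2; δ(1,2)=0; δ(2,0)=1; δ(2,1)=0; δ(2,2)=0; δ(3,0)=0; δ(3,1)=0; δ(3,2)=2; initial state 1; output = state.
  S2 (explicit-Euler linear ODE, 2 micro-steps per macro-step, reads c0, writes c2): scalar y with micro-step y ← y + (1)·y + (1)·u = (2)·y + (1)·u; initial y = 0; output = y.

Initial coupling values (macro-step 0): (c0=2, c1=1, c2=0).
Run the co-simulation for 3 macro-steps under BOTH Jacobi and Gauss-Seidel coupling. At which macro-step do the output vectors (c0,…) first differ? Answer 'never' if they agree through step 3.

first divergence at macro-step: 2

[Jacobi] macro 1: S0 reads c1=1 → after 1×micro: 2; S1 reads c0=2 → after 1×micro: 0; S2 reads c0=2 → after 2×micro: 6 ⇒ (c0=2, c1=0, c2=6)
[Jacobi] macro 2: S0 reads c1=0 → after 1×micro: -1; S1 reads c0=2 → after 1×micro: 2; S2 reads c0=2 → after 2×micro: 30 ⇒ (c0=-1, c1=2, c2=30)
[Jacobi] macro 3: S0 reads c1=2 → after 1×micro: 2; S1 reads c0=-1 → after 1×micro: 0; S2 reads c0=-1 → after 2×micro: 117 ⇒ (c0=2, c1=0, c2=117)
[Gauss-Seidel] macro 1: S0 reads c1=1 → after 1×micro: 2; S1 reads c0=2 → after 1×micro: 0; S2 reads c0=2 → after 2×micro: 6 ⇒ (c0=2, c1=0, c2=6)
[Gauss-Seidel] macro 2: S0 reads c1=0 → after 1×micro: -1; S1 reads c0=-1 → after 1×micro: 2; S2 reads c0=-1 → after 2×micro: 21 ⇒ (c0=-1, c1=2, c2=21)
[Gauss-Seidel] macro 3: S0 reads c1=2 → after 1×micro: 2; S1 reads c0=2 → after 1×micro: 0; S2 reads c0=2 → after 2×micro: 90 ⇒ (c0=2, c1=0, c2=90)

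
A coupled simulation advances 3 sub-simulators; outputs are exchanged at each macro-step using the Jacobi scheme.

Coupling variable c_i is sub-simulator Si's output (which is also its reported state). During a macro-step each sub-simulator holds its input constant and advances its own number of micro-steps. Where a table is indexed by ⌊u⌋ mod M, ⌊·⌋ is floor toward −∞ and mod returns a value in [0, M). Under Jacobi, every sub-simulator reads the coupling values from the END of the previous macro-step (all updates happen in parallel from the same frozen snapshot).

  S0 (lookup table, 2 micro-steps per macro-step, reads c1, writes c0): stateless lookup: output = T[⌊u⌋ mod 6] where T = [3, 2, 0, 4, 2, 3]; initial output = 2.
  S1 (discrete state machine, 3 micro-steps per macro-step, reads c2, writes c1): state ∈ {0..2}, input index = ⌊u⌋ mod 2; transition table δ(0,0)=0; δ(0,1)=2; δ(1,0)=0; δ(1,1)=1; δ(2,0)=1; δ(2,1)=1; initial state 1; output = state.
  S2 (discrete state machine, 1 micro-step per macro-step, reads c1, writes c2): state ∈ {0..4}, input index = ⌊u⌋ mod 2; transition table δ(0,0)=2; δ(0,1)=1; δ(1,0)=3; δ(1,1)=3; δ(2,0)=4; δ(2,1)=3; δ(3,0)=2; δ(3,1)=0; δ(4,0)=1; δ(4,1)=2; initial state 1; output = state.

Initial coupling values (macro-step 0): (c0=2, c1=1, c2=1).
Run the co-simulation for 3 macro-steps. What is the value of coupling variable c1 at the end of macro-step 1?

macro 1: S0 reads c1=1 → after 2×micro: 2; S1 reads c2=1 → after 3×micro: 1; S2 reads c1=1 → after 1×micro: 3 ⇒ (c0=2, c1=1, c2=3)
macro 2: S0 reads c1=1 → after 2×micro: 2; S1 reads c2=3 → after 3×micro: 1; S2 reads c1=1 → after 1×micro: 0 ⇒ (c0=2, c1=1, c2=0)
macro 3: S0 reads c1=1 → after 2×micro: 2; S1 reads c2=0 → after 3×micro: 0; S2 reads c1=1 → after 1×micro: 1 ⇒ (c0=2, c1=0, c2=1)

c1 at macro-step 1 = 1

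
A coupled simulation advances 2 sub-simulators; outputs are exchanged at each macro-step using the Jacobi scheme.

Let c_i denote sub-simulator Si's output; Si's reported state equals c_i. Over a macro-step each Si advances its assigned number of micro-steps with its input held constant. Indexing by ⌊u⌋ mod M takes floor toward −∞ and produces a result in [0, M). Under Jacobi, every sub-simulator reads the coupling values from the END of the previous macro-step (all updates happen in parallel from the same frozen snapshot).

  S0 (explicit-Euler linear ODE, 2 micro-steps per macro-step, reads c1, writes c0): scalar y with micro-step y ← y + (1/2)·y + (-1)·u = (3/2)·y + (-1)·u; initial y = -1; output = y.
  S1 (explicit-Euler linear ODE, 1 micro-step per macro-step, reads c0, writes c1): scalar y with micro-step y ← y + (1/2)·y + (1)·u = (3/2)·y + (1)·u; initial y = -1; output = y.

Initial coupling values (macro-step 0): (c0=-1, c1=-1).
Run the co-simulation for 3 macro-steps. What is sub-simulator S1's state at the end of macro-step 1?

macro 1: S0 reads c1=-1 → after 2×micro: 1/4; S1 reads c0=-1 → after 1×micro: -5/2 ⇒ (c0=1/4, c1=-5/2)
macro 2: S0 reads c1=-5/2 → after 2×micro: 109/16; S1 reads c0=1/4 → after 1×micro: -7/2 ⇒ (c0=109/16, c1=-7/2)
macro 3: S0 reads c1=-7/2 → after 2×micro: 1541/64; S1 reads c0=109/16 → after 1×micro: 25/16 ⇒ (c0=1541/64, c1=25/16)

S1 state at macro-step 1 = -5/2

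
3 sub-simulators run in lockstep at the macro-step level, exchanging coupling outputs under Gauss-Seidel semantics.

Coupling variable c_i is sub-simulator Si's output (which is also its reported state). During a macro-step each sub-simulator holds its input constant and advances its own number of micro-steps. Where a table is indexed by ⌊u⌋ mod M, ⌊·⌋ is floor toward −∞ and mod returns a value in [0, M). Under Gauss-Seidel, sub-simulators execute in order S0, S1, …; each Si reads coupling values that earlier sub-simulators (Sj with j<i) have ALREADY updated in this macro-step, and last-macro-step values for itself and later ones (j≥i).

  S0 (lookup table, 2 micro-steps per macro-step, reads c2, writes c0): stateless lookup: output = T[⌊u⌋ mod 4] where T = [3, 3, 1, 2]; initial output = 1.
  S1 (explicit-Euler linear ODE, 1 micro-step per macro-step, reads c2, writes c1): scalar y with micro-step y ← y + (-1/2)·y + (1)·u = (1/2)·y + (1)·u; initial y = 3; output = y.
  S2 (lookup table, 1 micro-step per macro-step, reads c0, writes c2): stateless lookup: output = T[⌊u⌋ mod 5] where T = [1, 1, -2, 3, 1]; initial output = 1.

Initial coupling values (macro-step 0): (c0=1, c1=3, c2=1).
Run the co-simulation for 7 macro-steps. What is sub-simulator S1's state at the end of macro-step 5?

macro 1: S0 reads c2=1 → after 2×micro: 3; S1 reads c2=1 → after 1×micro: 5/2; S2 reads c0=3 → after 1×micro: 3 ⇒ (c0=3, c1=5/2, c2=3)
macro 2: S0 reads c2=3 → after 2×micro: 2; S1 reads c2=3 → after 1×micro: 17/4; S2 reads c0=2 → after 1×micro: -2 ⇒ (c0=2, c1=17/4, c2=-2)
macro 3: S0 reads c2=-2 → after 2×micro: 1; S1 reads c2=-2 → after 1×micro: 1/8; S2 reads c0=1 → after 1×micro: 1 ⇒ (c0=1, c1=1/8, c2=1)
macro 4: S0 reads c2=1 → after 2×micro: 3; S1 reads c2=1 → after 1×micro: 17/16; S2 reads c0=3 → after 1×micro: 3 ⇒ (c0=3, c1=17/16, c2=3)
macro 5: S0 reads c2=3 → after 2×micro: 2; S1 reads c2=3 → after 1×micro: 113/32; S2 reads c0=2 → after 1×micro: -2 ⇒ (c0=2, c1=113/32, c2=-2)
macro 6: S0 reads c2=-2 → after 2×micro: 1; S1 reads c2=-2 → after 1×micro: -15/64; S2 reads c0=1 → after 1×micro: 1 ⇒ (c0=1, c1=-15/64, c2=1)
macro 7: S0 reads c2=1 → after 2×micro: 3; S1 reads c2=1 → after 1×micro: 113/128; S2 reads c0=3 → after 1×micro: 3 ⇒ (c0=3, c1=113/128, c2=3)

S1 state at macro-step 5 = 113/32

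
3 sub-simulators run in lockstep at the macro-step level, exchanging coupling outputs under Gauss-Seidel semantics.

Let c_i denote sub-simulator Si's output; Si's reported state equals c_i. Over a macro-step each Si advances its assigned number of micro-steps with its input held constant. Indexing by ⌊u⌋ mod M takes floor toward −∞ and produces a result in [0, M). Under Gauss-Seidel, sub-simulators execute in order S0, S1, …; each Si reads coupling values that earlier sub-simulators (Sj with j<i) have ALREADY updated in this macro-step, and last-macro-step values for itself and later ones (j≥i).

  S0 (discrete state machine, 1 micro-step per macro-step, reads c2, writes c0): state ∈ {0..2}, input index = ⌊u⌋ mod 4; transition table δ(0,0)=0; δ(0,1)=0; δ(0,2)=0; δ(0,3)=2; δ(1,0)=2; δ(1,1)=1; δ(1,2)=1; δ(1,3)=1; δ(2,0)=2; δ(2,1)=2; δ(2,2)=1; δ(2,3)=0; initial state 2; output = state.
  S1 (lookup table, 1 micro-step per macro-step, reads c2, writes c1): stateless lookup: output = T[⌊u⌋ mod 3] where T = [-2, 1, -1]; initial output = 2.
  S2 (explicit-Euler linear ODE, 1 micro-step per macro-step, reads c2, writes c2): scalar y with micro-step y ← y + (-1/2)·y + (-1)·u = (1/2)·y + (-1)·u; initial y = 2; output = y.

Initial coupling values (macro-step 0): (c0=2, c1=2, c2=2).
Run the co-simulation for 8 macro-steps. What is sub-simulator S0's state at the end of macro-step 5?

S0 state at macro-step 5 = 0

macro 1: S0 reads c2=2 → after 1×micro: 1; S1 reads c2=2 → after 1×micro: -1; S2 reads c2=2 → after 1×micro: -1 ⇒ (c0=1, c1=-1, c2=-1)
macro 2: S0 reads c2=-1 → after 1×micro: 1; S1 reads c2=-1 → after 1×micro: -1; S2 reads c2=-1 → after 1×micro: 1/2 ⇒ (c0=1, c1=-1, c2=1/2)
macro 3: S0 reads c2=1/2 → after 1×micro: 2; S1 reads c2=1/2 → after 1×micro: -2; S2 reads c2=1/2 → after 1×micro: -1/4 ⇒ (c0=2, c1=-2, c2=-1/4)
macro 4: S0 reads c2=-1/4 → after 1×micro: 0; S1 reads c2=-1/4 → after 1×micro: -1; S2 reads c2=-1/4 → after 1×micro: 1/8 ⇒ (c0=0, c1=-1, c2=1/8)
macro 5: S0 reads c2=1/8 → after 1×micro: 0; S1 reads c2=1/8 → after 1×micro: -2; S2 reads c2=1/8 → after 1×micro: -1/16 ⇒ (c0=0, c1=-2, c2=-1/16)
macro 6: S0 reads c2=-1/16 → after 1×micro: 2; S1 reads c2=-1/16 → after 1×micro: -1; S2 reads c2=-1/16 → after 1×micro: 1/32 ⇒ (c0=2, c1=-1, c2=1/32)
macro 7: S0 reads c2=1/32 → after 1×micro: 2; S1 reads c2=1/32 → after 1×micro: -2; S2 reads c2=1/32 → after 1×micro: -1/64 ⇒ (c0=2, c1=-2, c2=-1/64)
macro 8: S0 reads c2=-1/64 → after 1×micro: 0; S1 reads c2=-1/64 → after 1×micro: -1; S2 reads c2=-1/64 → after 1×micro: 1/128 ⇒ (c0=0, c1=-1, c2=1/128)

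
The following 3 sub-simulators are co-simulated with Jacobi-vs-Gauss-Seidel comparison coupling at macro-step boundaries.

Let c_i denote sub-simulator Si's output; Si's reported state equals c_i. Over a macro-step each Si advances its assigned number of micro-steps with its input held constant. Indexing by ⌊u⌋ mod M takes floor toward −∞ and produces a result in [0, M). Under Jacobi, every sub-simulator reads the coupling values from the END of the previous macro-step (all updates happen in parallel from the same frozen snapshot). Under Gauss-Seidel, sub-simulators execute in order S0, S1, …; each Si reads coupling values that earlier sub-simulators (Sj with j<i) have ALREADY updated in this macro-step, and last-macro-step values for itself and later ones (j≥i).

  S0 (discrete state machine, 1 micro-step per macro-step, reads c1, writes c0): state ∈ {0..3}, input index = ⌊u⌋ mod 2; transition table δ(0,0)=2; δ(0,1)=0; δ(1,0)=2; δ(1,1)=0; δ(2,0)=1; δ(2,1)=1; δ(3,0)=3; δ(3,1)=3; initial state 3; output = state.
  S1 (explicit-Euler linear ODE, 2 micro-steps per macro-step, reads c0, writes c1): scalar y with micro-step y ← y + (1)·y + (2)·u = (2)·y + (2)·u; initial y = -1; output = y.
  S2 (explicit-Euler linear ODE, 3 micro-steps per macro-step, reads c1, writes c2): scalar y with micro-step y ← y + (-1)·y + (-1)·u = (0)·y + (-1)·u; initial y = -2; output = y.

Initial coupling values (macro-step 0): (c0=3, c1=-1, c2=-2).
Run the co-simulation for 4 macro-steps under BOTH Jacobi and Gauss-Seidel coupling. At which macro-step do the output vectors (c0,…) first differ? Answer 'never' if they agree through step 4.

[Jacobi] macro 1: S0 reads c1=-1 → after 1×micro: 3; S1 reads c0=3 → after 2×micro: 14; S2 reads c1=-1 → after 3×micro: 1 ⇒ (c0=3, c1=14, c2=1)
[Jacobi] macro 2: S0 reads c1=14 → after 1×micro: 3; S1 reads c0=3 → after 2×micro: 74; S2 reads c1=14 → after 3×micro: -14 ⇒ (c0=3, c1=74, c2=-14)
[Jacobi] macro 3: S0 reads c1=74 → after 1×micro: 3; S1 reads c0=3 → after 2×micro: 314; S2 reads c1=74 → after 3×micro: -74 ⇒ (c0=3, c1=314, c2=-74)
[Jacobi] macro 4: S0 reads c1=314 → after 1×micro: 3; S1 reads c0=3 → after 2×micro: 1274; S2 reads c1=314 → after 3×micro: -314 ⇒ (c0=3, c1=1274, c2=-314)
[Gauss-Seidel] macro 1: S0 reads c1=-1 → after 1×micro: 3; S1 reads c0=3 → after 2×micro: 14; S2 reads c1=14 → after 3×micro: -14 ⇒ (c0=3, c1=14, c2=-14)
[Gauss-Seidel] macro 2: S0 reads c1=14 → after 1×micro: 3; S1 reads c0=3 → after 2×micro: 74; S2 reads c1=74 → after 3×micro: -74 ⇒ (c0=3, c1=74, c2=-74)
[Gauss-Seidel] macro 3: S0 reads c1=74 → after 1×micro: 3; S1 reads c0=3 → after 2×micro: 314; S2 reads c1=314 → after 3×micro: -314 ⇒ (c0=3, c1=314, c2=-314)
[Gauss-Seidel] macro 4: S0 reads c1=314 → after 1×micro: 3; S1 reads c0=3 → after 2×micro: 1274; S2 reads c1=1274 → after 3×micro: -1274 ⇒ (c0=3, c1=1274, c2=-1274)

first divergence at macro-step: 1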